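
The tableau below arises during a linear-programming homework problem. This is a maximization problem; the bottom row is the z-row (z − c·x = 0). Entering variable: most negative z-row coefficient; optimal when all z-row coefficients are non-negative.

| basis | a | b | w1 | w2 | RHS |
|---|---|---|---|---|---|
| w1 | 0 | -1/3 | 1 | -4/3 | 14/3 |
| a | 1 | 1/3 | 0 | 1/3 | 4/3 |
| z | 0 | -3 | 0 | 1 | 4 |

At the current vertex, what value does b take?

0

b is not in the basis, so in the current basic feasible solution b = 0.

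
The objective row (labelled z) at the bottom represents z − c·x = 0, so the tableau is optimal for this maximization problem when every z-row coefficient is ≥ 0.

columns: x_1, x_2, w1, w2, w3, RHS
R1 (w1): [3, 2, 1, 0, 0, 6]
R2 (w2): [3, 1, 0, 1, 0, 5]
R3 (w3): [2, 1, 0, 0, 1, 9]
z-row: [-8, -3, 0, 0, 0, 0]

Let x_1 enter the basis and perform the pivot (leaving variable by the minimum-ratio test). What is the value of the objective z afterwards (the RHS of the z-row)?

40/3

Ratio test on column x_1 — row 1: 6/3 = 2; row 2: 5/3 = 5/3; row 3: 9/2 = 9/2. Minimum is 5/3 at row 2 (w2 leaves); pivot element 3.
Pivot on row 2; the z-row RHS becomes 0 − (-8)·(5/3) = 40/3.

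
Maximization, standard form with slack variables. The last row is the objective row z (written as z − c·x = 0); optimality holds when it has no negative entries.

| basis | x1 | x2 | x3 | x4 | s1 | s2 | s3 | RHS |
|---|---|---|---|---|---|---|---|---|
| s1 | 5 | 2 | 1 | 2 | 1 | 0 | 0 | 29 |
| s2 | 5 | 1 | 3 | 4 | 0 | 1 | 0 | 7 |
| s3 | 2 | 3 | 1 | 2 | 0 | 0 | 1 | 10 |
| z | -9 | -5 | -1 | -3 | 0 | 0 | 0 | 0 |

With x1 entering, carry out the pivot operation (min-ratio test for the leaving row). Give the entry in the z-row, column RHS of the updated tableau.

63/5

Ratio test on column x1 — row 1: 29/5 = 29/5; row 2: 7/5 = 7/5; row 3: 10/2 = 5. Minimum is 7/5 at row 2 (s2 leaves); pivot element 5.
Divide row 2 by 5; eliminate column x1 from the other rows.
z-row update in column RHS: 0 − (-9)·(7/5) = 63/5.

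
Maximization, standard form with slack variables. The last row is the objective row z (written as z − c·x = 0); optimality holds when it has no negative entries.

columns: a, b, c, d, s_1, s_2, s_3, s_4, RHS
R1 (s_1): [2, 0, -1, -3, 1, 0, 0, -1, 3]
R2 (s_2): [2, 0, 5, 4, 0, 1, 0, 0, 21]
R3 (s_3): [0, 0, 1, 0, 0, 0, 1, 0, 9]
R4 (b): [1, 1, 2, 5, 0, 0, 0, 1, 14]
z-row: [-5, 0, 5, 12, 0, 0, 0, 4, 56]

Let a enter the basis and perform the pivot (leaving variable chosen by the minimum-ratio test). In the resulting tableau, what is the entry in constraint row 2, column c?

6

Ratio test on column a — row 1: 3/2 = 3/2; row 2: 21/2 = 21/2; row 3: entry 0 ≤ 0; row 4: 14/1 = 14. Minimum is 3/2 at row 1 (s_1 leaves); pivot element 2.
Divide row 1 by 2; eliminate column a from the other rows.
Row 2 update in column c: 5 − 2·(-1/2) = 6.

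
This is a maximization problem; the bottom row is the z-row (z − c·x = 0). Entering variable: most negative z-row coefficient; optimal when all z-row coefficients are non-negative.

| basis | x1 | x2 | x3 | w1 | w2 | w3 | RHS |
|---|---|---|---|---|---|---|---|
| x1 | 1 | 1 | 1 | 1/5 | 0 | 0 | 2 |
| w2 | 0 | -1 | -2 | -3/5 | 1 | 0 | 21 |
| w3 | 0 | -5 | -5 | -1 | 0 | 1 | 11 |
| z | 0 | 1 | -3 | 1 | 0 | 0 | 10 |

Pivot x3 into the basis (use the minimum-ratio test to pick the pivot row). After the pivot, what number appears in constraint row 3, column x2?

Ratio test on column x3 — row 1: 2/1 = 2; row 2: entry -2 ≤ 0; row 3: entry -5 ≤ 0. Minimum is 2 at row 1 (x1 leaves); pivot element 1.
Divide row 1 by 1; eliminate column x3 from the other rows.
Row 3 update in column x2: -5 − (-5)·1 = 0.

0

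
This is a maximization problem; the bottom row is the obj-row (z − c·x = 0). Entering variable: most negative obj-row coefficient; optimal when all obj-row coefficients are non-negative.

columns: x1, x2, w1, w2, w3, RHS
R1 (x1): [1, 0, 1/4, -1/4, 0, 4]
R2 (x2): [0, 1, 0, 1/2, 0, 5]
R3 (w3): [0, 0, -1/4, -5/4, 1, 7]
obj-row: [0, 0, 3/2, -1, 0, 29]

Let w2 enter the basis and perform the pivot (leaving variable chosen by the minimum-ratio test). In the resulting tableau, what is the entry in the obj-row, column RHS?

39

Ratio test on column w2 — row 1: entry -1/4 ≤ 0; row 2: 5/(1/2) = 10; row 3: entry -5/4 ≤ 0. Minimum is 10 at row 2 (x2 leaves); pivot element 1/2.
Divide row 2 by 1/2; eliminate column w2 from the other rows.
obj-row update in column RHS: 29 − (-1)·10 = 39.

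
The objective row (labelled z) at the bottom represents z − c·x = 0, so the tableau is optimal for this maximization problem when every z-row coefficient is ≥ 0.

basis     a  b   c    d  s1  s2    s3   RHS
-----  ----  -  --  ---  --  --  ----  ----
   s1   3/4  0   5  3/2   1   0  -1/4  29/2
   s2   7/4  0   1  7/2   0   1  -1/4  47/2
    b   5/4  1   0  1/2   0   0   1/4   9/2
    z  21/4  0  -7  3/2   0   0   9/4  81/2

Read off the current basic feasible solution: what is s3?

s3 is not in the basis, so in the current basic feasible solution s3 = 0.

0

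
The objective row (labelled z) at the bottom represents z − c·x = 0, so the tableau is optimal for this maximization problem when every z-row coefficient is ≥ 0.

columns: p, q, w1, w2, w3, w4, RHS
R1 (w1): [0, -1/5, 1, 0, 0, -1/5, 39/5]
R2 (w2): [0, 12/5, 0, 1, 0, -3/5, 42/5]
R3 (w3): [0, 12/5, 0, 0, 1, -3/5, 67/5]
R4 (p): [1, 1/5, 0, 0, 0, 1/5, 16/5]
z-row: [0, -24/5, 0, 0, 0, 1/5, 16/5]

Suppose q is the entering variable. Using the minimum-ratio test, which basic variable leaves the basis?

w2

Column q entries and ratios — w1: -1/5 ≤ 0, skip; w2: (42/5)/(12/5) = 7/2; w3: (67/5)/(12/5) = 67/12; p: (16/5)/(1/5) = 16.
Smallest ratio is 7/2 in the row of w2, so w2 leaves.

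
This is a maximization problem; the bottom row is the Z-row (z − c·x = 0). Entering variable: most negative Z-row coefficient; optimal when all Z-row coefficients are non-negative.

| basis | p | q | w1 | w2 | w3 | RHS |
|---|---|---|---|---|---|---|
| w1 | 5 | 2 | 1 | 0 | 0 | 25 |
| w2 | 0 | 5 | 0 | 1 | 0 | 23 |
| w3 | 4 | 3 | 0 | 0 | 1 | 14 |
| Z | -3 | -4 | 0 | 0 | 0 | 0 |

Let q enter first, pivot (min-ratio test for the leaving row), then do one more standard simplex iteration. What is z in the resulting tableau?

371/20

Ratio test on column q — row 1: 25/2 = 25/2; row 2: 23/5 = 23/5; row 3: 14/3 = 14/3. Minimum is 23/5 at row 2 (w2 leaves); pivot element 5.
Pivot on row 2; the Z-row RHS becomes 0 − (-4)·(23/5) = 92/5.
Next entering variable (most negative Z-row entry -3): p.
Ratio test on column p — row 1: (79/5)/5 = 79/25; row 2: entry 0 ≤ 0; row 3: (1/5)/4 = 1/20. Minimum is 1/20 at row 3 (w3 leaves); pivot element 4.
After the second pivot the Z-row RHS is 92/5 − (-3)·(1/20) = 371/20.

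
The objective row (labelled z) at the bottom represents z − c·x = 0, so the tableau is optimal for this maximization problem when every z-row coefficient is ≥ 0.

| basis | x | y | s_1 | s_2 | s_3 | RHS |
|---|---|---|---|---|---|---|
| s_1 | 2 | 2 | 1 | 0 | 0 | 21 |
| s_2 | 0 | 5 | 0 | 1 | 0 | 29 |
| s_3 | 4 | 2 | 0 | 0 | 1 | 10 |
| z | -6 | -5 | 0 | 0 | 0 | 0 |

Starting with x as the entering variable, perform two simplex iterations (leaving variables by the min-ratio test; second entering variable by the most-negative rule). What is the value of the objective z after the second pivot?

Ratio test on column x — row 1: 21/2 = 21/2; row 2: entry 0 ≤ 0; row 3: 10/4 = 5/2. Minimum is 5/2 at row 3 (s_3 leaves); pivot element 4.
Pivot on row 3; the z-row RHS becomes 0 − (-6)·(5/2) = 15.
Next entering variable (most negative z-row entry -2): y.
Ratio test on column y — row 1: 16/1 = 16; row 2: 29/5 = 29/5; row 3: (5/2)/(1/2) = 5. Minimum is 5 at row 3 (x leaves); pivot element 1/2.
After the second pivot the z-row RHS is 15 − (-2)·5 = 25.

25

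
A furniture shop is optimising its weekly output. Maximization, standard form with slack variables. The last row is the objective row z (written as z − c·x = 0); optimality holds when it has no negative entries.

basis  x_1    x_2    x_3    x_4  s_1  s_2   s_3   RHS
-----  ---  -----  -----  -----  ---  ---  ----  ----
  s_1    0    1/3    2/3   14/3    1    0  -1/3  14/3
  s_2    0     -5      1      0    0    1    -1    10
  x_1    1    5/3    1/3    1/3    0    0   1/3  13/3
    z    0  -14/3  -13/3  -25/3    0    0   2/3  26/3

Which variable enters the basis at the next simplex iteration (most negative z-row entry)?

Negative z-row entries: x_2: -14/3, x_3: -13/3, x_4: -25/3.
The most negative is -25/3 in column x_4, so x_4 enters.

x_4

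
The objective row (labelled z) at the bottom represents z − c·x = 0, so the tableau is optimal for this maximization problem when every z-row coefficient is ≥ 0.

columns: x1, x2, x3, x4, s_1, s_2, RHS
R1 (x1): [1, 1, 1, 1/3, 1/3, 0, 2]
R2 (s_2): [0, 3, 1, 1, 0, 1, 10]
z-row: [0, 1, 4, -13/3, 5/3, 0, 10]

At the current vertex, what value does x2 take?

0

x2 is not in the basis, so in the current basic feasible solution x2 = 0.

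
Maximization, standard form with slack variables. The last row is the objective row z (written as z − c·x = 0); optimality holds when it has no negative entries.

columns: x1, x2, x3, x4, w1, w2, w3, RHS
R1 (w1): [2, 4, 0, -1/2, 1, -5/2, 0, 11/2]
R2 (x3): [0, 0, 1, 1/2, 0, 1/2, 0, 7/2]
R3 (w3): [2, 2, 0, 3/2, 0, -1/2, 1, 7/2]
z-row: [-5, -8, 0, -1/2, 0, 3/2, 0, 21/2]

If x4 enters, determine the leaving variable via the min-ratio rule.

w3

Column x4 entries and ratios — w1: -1/2 ≤ 0, skip; x3: (7/2)/(1/2) = 7; w3: (7/2)/(3/2) = 7/3.
Smallest ratio is 7/3 in the row of w3, so w3 leaves.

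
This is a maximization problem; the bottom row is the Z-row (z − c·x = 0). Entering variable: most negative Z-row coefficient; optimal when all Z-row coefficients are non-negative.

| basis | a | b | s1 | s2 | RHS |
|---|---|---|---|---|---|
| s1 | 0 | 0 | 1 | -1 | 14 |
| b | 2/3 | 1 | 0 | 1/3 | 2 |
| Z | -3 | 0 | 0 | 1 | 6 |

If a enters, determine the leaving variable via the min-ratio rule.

Column a entries and ratios — s1: 0 ≤ 0, skip; b: 2/(2/3) = 3.
Smallest ratio is 3 in the row of b, so b leaves.

b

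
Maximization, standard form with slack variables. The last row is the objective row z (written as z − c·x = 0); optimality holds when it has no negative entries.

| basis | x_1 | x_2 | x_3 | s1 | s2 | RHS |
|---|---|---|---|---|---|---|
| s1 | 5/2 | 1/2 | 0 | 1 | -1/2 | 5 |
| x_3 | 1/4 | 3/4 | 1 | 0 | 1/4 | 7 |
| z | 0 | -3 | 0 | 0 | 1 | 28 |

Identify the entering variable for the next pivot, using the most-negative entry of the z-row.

Negative z-row entries: x_2: -3.
The most negative is -3 in column x_2, so x_2 enters.

x_2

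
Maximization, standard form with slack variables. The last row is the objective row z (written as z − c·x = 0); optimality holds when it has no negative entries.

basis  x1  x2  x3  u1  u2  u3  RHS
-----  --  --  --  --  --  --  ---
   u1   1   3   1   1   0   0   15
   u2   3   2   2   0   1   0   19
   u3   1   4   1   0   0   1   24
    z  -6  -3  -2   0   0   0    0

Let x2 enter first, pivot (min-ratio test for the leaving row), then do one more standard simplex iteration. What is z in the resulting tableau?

Ratio test on column x2 — row 1: 15/3 = 5; row 2: 19/2 = 19/2; row 3: 24/4 = 6. Minimum is 5 at row 1 (u1 leaves); pivot element 3.
Pivot on row 1; the z-row RHS becomes 0 − (-3)·5 = 15.
Next entering variable (most negative z-row entry -5): x1.
Ratio test on column x1 — row 1: 5/(1/3) = 15; row 2: 9/(7/3) = 27/7; row 3: entry -1/3 ≤ 0. Minimum is 27/7 at row 2 (u2 leaves); pivot element 7/3.
After the second pivot the z-row RHS is 15 − (-5)·(27/7) = 240/7.

240/7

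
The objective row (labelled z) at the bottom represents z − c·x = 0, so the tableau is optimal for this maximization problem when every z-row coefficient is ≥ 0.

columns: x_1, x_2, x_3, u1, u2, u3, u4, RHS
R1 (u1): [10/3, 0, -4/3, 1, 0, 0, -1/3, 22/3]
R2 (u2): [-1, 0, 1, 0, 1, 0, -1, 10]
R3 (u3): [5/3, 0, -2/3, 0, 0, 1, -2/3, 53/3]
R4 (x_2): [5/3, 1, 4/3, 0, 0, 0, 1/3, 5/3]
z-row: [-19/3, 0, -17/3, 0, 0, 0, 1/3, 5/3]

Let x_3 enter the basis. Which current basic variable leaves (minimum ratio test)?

Column x_3 entries and ratios — u1: -4/3 ≤ 0, skip; u2: 10/1 = 10; u3: -2/3 ≤ 0, skip; x_2: (5/3)/(4/3) = 5/4.
Smallest ratio is 5/4 in the row of x_2, so x_2 leaves.

x_2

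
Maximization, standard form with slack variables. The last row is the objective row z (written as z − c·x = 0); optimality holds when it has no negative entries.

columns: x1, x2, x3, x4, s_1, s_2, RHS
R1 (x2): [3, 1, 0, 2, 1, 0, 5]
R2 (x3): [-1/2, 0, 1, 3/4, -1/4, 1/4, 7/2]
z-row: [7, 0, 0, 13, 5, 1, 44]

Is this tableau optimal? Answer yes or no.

yes

Every z-row coefficient is ≥ 0, so the tableau is optimal.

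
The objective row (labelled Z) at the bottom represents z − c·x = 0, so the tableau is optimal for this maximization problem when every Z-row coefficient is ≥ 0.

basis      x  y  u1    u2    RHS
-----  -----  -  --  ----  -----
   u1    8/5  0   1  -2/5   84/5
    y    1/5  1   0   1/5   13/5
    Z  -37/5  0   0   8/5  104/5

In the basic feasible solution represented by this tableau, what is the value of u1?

u1 is basic (row 1); its value is the RHS of that row, 84/5.

84/5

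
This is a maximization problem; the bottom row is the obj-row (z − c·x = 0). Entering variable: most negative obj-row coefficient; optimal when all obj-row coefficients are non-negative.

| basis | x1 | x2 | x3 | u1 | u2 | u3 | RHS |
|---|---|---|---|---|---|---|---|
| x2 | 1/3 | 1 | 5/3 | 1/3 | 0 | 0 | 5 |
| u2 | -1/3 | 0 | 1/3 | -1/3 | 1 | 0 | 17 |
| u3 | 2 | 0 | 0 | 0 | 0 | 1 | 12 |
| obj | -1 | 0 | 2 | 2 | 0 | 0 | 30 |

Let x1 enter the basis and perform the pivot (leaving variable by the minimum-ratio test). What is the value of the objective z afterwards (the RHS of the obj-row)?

Ratio test on column x1 — row 1: 5/(1/3) = 15; row 2: entry -1/3 ≤ 0; row 3: 12/2 = 6. Minimum is 6 at row 3 (u3 leaves); pivot element 2.
Pivot on row 3; the obj-row RHS becomes 30 − (-1)·6 = 36.

36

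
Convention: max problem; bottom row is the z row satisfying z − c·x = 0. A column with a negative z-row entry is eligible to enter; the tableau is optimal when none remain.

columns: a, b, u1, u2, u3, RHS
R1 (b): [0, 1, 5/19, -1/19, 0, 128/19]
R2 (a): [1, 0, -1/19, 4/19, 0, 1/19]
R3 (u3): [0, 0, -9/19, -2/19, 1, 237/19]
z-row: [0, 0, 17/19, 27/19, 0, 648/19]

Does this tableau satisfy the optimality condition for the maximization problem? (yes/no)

Every z-row coefficient is ≥ 0, so the tableau is optimal.

yes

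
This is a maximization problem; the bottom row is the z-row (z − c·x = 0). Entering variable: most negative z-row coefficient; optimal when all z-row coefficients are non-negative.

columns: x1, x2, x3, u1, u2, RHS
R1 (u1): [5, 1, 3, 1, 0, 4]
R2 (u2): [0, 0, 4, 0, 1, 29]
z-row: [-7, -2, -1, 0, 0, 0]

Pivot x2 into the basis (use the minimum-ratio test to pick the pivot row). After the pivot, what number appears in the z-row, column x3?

5

Ratio test on column x2 — row 1: 4/1 = 4; row 2: entry 0 ≤ 0. Minimum is 4 at row 1 (u1 leaves); pivot element 1.
Divide row 1 by 1; eliminate column x2 from the other rows.
z-row update in column x3: -1 − (-2)·3 = 5.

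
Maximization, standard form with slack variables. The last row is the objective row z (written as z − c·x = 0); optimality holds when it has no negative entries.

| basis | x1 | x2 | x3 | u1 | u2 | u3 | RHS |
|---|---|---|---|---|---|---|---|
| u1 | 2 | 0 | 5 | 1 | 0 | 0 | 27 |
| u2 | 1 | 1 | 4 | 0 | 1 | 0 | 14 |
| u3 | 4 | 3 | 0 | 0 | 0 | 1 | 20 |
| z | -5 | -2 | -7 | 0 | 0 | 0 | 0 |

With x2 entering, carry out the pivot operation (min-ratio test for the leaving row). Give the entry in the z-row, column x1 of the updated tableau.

-7/3

Ratio test on column x2 — row 1: entry 0 ≤ 0; row 2: 14/1 = 14; row 3: 20/3 = 20/3. Minimum is 20/3 at row 3 (u3 leaves); pivot element 3.
Divide row 3 by 3; eliminate column x2 from the other rows.
z-row update in column x1: -5 − (-2)·(4/3) = -7/3.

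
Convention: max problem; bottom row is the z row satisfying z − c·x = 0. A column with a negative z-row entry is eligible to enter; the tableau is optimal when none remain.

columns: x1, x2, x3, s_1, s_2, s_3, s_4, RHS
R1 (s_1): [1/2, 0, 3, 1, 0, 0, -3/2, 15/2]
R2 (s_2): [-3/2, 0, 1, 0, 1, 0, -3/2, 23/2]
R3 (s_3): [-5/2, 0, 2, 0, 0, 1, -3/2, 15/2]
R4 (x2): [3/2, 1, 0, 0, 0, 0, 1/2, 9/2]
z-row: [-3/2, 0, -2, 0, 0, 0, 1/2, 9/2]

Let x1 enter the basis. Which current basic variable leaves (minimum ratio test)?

Column x1 entries and ratios — s_1: (15/2)/(1/2) = 15; s_2: -3/2 ≤ 0, skip; s_3: -5/2 ≤ 0, skip; x2: (9/2)/(3/2) = 3.
Smallest ratio is 3 in the row of x2, so x2 leaves.

x2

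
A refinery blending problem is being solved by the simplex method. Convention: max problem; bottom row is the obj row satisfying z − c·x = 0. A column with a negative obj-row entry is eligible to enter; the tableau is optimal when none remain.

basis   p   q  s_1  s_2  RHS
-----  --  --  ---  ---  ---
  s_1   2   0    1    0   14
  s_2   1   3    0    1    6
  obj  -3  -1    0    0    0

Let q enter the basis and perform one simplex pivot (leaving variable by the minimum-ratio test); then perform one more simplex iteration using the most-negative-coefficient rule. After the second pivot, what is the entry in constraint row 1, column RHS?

Ratio test on column q — row 1: entry 0 ≤ 0; row 2: 6/3 = 2. Minimum is 2 at row 2 (s_2 leaves); pivot element 3.
Divide row 2 by 3; eliminate column q from the other rows.
Second iteration: most negative obj-row entry is -8/3 in column p, so p enters.
Ratio test on column p — row 1: 14/2 = 7; row 2: 2/(1/3) = 6. Minimum is 6 at row 2 (q leaves); pivot element 1/3.
Divide row 2 by 1/3; eliminate column p from the other rows.
After both pivots, the entry at constraint row 1, column RHS is 2.

2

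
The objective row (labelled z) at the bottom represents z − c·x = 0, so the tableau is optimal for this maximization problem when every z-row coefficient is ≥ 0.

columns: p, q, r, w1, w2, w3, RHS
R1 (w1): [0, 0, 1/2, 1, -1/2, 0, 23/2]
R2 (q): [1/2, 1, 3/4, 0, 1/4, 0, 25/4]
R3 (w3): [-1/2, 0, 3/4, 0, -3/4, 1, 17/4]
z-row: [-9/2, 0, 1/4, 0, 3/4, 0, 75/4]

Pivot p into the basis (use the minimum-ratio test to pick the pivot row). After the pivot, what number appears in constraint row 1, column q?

Ratio test on column p — row 1: entry 0 ≤ 0; row 2: (25/4)/(1/2) = 25/2; row 3: entry -1/2 ≤ 0. Minimum is 25/2 at row 2 (q leaves); pivot element 1/2.
Divide row 2 by 1/2; eliminate column p from the other rows.
Row 1 update in column q: 0 − 0·2 = 0.

0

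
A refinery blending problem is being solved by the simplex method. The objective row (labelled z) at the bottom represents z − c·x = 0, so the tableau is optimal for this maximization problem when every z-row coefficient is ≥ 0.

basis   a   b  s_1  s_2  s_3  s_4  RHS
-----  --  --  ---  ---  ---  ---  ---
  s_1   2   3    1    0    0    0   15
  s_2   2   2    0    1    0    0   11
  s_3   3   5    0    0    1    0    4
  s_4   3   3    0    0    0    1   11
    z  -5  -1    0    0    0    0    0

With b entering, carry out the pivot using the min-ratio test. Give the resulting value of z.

Ratio test on column b — row 1: 15/3 = 5; row 2: 11/2 = 11/2; row 3: 4/5 = 4/5; row 4: 11/3 = 11/3. Minimum is 4/5 at row 3 (s_3 leaves); pivot element 5.
Pivot on row 3; the z-row RHS becomes 0 − (-1)·(4/5) = 4/5.

4/5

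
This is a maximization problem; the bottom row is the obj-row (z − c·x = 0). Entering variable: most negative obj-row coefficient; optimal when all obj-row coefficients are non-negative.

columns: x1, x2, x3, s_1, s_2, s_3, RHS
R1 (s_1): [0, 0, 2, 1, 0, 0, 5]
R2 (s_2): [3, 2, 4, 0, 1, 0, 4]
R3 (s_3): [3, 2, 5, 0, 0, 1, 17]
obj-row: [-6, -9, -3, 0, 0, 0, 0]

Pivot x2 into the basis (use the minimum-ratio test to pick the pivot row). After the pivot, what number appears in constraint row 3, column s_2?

Ratio test on column x2 — row 1: entry 0 ≤ 0; row 2: 4/2 = 2; row 3: 17/2 = 17/2. Minimum is 2 at row 2 (s_2 leaves); pivot element 2.
Divide row 2 by 2; eliminate column x2 from the other rows.
Row 3 update in column s_2: 0 − 2·(1/2) = -1.

-1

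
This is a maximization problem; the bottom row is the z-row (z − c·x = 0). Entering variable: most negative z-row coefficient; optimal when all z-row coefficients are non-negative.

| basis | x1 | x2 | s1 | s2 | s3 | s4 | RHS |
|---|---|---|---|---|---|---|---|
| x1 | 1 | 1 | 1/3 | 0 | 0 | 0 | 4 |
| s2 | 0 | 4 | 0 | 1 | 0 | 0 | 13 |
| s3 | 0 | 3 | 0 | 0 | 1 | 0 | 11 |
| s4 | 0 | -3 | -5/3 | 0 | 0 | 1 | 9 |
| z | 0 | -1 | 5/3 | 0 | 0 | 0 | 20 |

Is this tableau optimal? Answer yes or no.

The z-row has a negative entry -1 in column x2, so it is not optimal.

no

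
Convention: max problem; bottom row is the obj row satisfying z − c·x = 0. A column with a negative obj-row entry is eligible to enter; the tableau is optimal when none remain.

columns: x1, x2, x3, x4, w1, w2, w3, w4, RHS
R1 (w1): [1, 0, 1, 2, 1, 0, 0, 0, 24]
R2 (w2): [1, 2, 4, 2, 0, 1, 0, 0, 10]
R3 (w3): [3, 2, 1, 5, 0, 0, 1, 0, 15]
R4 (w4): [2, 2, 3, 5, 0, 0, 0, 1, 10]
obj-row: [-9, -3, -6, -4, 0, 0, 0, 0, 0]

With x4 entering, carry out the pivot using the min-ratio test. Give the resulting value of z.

Ratio test on column x4 — row 1: 24/2 = 12; row 2: 10/2 = 5; row 3: 15/5 = 3; row 4: 10/5 = 2. Minimum is 2 at row 4 (w4 leaves); pivot element 5.
Pivot on row 4; the obj-row RHS becomes 0 − (-4)·2 = 8.

8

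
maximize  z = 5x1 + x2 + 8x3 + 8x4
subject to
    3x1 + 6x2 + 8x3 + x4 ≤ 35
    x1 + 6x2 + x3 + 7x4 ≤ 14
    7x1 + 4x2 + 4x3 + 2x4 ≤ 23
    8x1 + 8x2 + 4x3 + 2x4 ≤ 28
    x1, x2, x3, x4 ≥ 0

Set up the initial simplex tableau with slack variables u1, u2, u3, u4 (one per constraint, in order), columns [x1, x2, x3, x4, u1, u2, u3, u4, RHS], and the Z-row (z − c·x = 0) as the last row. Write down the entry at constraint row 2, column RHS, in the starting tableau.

The RHS of constraint 2 is b_2 = 14.

14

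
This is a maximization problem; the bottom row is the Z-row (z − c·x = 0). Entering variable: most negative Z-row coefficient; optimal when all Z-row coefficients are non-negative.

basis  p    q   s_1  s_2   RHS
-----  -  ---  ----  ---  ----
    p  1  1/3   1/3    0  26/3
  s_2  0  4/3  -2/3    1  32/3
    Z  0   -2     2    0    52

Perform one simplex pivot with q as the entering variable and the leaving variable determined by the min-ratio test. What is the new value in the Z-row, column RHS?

Ratio test on column q — row 1: (26/3)/(1/3) = 26; row 2: (32/3)/(4/3) = 8. Minimum is 8 at row 2 (s_2 leaves); pivot element 4/3.
Divide row 2 by 4/3; eliminate column q from the other rows.
Z-row update in column RHS: 52 − (-2)·8 = 68.

68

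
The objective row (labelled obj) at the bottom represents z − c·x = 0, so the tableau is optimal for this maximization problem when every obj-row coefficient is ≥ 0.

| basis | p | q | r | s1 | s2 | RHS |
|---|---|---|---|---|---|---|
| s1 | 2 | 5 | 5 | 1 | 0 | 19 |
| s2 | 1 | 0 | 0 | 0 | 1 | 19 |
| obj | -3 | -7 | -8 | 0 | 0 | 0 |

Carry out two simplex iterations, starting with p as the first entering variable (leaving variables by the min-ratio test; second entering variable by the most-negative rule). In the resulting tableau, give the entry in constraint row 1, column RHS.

19/5

Ratio test on column p — row 1: 19/2 = 19/2; row 2: 19/1 = 19. Minimum is 19/2 at row 1 (s1 leaves); pivot element 2.
Divide row 1 by 2; eliminate column p from the other rows.
Second iteration: most negative obj-row entry is -1/2 in column r, so r enters.
Ratio test on column r — row 1: (19/2)/(5/2) = 19/5; row 2: entry -5/2 ≤ 0. Minimum is 19/5 at row 1 (p leaves); pivot element 5/2.
Divide row 1 by 5/2; eliminate column r from the other rows.
After both pivots, the entry at constraint row 1, column RHS is 19/5.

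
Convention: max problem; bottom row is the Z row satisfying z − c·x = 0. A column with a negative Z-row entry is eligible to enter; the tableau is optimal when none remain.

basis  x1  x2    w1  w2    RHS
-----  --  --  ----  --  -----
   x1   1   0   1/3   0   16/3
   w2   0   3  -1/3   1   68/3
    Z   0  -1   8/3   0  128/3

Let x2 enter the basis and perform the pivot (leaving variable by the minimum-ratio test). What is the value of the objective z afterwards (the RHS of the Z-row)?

452/9

Ratio test on column x2 — row 1: entry 0 ≤ 0; row 2: (68/3)/3 = 68/9. Minimum is 68/9 at row 2 (w2 leaves); pivot element 3.
Pivot on row 2; the Z-row RHS becomes 128/3 − (-1)·(68/9) = 452/9.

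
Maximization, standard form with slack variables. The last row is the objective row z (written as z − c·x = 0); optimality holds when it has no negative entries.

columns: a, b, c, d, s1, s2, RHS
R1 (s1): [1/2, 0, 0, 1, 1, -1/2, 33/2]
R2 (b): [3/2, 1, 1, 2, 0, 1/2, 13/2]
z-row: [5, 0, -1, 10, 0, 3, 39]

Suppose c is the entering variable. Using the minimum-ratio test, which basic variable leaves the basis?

Column c entries and ratios — s1: 0 ≤ 0, skip; b: (13/2)/1 = 13/2.
Smallest ratio is 13/2 in the row of b, so b leaves.

b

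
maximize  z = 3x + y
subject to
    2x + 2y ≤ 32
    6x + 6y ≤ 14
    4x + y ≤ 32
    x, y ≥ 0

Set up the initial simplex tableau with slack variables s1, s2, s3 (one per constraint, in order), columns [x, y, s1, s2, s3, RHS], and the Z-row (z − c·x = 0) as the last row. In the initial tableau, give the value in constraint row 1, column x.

2

Constraint 1 has coefficient 2 on x.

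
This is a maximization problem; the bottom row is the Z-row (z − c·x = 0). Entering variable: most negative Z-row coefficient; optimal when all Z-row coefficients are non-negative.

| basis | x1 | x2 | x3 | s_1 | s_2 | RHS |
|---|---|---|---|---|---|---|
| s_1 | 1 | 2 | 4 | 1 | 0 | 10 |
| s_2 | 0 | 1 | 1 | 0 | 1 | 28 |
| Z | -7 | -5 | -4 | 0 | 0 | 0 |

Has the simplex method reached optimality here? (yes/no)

The Z-row has a negative entry -7 in column x1, so it is not optimal.

no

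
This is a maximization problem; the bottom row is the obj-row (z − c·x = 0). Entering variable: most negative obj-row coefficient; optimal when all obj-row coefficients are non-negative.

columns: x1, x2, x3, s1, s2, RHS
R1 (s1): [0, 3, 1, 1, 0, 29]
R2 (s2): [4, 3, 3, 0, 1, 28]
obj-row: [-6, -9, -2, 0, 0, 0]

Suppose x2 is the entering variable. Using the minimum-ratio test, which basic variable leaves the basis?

Column x2 entries and ratios — s1: 29/3 = 29/3; s2: 28/3 = 28/3.
Smallest ratio is 28/3 in the row of s2, so s2 leaves.

s2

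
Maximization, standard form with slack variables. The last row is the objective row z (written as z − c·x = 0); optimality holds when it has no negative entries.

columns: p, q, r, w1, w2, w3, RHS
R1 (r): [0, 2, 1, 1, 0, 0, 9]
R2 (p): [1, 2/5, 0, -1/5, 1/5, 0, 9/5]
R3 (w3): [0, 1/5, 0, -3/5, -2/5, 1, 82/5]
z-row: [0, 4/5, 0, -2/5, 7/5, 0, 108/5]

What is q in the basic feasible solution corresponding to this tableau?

0

q is not in the basis, so in the current basic feasible solution q = 0.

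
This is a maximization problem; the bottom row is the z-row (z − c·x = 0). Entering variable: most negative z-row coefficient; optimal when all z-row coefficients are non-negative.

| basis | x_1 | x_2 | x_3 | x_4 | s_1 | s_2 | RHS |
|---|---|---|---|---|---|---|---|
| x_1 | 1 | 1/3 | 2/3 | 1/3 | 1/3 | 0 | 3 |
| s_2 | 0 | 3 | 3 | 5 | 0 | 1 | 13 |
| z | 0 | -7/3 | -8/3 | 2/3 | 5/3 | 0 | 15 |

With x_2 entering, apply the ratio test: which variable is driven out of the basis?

Column x_2 entries and ratios — x_1: 3/(1/3) = 9; s_2: 13/3 = 13/3.
Smallest ratio is 13/3 in the row of s_2, so s_2 leaves.

s_2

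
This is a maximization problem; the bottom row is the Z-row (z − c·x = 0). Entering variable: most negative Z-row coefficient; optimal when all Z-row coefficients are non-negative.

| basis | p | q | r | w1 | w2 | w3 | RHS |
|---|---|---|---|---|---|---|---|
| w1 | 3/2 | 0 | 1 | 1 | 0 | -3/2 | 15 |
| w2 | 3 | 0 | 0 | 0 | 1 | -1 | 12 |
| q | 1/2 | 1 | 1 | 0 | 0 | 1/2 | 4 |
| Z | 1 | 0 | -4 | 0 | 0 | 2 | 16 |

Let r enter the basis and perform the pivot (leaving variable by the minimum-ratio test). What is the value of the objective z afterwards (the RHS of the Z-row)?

Ratio test on column r — row 1: 15/1 = 15; row 2: entry 0 ≤ 0; row 3: 4/1 = 4. Minimum is 4 at row 3 (q leaves); pivot element 1.
Pivot on row 3; the Z-row RHS becomes 16 − (-4)·4 = 32.

32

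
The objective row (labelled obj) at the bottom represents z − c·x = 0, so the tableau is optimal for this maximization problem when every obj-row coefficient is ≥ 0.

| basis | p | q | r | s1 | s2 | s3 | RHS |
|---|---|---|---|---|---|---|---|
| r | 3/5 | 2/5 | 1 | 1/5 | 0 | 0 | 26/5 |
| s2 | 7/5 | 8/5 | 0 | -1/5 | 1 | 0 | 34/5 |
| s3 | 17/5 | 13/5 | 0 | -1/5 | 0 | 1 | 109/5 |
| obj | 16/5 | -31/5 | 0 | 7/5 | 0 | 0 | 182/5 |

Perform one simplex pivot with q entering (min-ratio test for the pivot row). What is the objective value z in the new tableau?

251/4

Ratio test on column q — row 1: (26/5)/(2/5) = 13; row 2: (34/5)/(8/5) = 17/4; row 3: (109/5)/(13/5) = 109/13. Minimum is 17/4 at row 2 (s2 leaves); pivot element 8/5.
Pivot on row 2; the obj-row RHS becomes 182/5 − (-31/5)·(17/4) = 251/4.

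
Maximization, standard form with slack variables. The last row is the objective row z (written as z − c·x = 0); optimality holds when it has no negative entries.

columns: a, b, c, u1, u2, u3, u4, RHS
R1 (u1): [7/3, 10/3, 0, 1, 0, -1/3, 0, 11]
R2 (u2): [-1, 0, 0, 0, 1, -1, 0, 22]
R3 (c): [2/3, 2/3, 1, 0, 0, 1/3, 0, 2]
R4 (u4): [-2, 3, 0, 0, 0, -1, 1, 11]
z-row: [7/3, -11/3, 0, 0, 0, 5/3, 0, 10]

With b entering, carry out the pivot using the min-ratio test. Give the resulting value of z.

Ratio test on column b — row 1: 11/(10/3) = 33/10; row 2: entry 0 ≤ 0; row 3: 2/(2/3) = 3; row 4: 11/3 = 11/3. Minimum is 3 at row 3 (c leaves); pivot element 2/3.
Pivot on row 3; the z-row RHS becomes 10 − (-11/3)·3 = 21.

21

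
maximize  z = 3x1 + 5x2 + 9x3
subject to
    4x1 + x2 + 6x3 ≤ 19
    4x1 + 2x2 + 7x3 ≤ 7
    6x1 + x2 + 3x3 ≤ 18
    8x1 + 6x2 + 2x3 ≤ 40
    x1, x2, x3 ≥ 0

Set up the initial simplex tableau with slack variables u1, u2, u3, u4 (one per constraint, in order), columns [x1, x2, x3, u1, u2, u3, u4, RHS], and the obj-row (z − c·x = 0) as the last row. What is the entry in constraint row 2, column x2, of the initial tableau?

Constraint 2 has coefficient 2 on x2.

2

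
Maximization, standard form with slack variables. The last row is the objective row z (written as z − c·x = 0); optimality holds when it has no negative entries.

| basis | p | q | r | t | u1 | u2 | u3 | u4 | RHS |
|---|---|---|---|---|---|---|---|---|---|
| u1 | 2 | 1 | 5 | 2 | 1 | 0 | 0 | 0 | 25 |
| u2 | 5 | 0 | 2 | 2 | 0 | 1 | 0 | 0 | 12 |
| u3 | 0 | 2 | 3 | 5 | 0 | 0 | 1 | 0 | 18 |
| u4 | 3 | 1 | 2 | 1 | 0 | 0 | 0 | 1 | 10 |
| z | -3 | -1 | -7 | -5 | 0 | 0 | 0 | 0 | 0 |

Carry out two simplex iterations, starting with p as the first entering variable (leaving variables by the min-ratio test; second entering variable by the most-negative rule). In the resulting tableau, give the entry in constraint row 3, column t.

23/4

Ratio test on column p — row 1: 25/2 = 25/2; row 2: 12/5 = 12/5; row 3: entry 0 ≤ 0; row 4: 10/3 = 10/3. Minimum is 12/5 at row 2 (u2 leaves); pivot element 5.
Divide row 2 by 5; eliminate column p from the other rows.
Second iteration: most negative z-row entry is -29/5 in column r, so r enters.
Ratio test on column r — row 1: (101/5)/(21/5) = 101/21; row 2: (12/5)/(2/5) = 6; row 3: 18/3 = 6; row 4: (14/5)/(4/5) = 7/2. Minimum is 7/2 at row 4 (u4 leaves); pivot element 4/5.
Divide row 4 by 4/5; eliminate column r from the other rows.
After both pivots, the entry at constraint row 3, column t is 23/4.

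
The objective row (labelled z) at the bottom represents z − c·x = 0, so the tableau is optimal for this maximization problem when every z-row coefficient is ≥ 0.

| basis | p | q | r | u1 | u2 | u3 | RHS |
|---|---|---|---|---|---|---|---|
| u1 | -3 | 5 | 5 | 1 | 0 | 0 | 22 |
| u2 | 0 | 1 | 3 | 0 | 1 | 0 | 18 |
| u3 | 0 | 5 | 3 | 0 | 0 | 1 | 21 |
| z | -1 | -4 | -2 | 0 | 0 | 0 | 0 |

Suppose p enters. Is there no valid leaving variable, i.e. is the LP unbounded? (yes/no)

Every constraint-row entry in column p is ≤ 0, so increasing p is unbounded.

yes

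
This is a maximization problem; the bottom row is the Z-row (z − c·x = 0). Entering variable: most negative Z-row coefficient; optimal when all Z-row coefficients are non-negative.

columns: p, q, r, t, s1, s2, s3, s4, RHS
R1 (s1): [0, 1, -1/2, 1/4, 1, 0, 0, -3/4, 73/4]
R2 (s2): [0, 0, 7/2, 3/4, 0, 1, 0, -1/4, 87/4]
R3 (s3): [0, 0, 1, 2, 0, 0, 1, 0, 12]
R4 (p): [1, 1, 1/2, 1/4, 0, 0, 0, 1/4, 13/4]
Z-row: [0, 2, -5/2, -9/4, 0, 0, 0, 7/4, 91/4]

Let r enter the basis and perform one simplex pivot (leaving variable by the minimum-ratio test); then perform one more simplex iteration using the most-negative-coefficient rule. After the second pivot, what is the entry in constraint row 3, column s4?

-7/2

Ratio test on column r — row 1: entry -1/2 ≤ 0; row 2: (87/4)/(7/2) = 87/14; row 3: 12/1 = 12; row 4: (13/4)/(1/2) = 13/2. Minimum is 87/14 at row 2 (s2 leaves); pivot element 7/2.
Divide row 2 by 7/2; eliminate column r from the other rows.
Second iteration: most negative Z-row entry is -12/7 in column t, so t enters.
Ratio test on column t — row 1: (299/14)/(5/14) = 299/5; row 2: (87/14)/(3/14) = 29; row 3: (81/14)/(25/14) = 81/25; row 4: (1/7)/(1/7) = 1. Minimum is 1 at row 4 (p leaves); pivot element 1/7.
Divide row 4 by 1/7; eliminate column t from the other rows.
After both pivots, the entry at constraint row 3, column s4 is -7/2.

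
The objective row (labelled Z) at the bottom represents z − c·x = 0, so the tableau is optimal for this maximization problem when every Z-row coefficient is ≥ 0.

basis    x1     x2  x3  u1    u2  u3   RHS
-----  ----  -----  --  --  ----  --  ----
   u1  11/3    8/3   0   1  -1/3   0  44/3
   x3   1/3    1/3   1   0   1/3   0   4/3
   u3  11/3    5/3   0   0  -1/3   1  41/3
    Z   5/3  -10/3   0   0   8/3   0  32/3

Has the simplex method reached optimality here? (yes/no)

The Z-row has a negative entry -10/3 in column x2, so it is not optimal.

no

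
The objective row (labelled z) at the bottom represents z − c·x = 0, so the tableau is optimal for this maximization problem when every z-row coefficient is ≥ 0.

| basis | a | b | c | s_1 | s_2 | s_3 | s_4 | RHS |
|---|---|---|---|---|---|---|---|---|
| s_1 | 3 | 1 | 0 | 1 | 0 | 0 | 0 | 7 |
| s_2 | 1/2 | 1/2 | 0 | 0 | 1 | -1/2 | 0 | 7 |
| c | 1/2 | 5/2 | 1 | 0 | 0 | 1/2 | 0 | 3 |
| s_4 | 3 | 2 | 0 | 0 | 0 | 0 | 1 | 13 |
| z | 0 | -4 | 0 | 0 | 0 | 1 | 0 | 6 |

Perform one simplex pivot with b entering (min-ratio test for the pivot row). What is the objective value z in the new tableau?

Ratio test on column b — row 1: 7/1 = 7; row 2: 7/(1/2) = 14; row 3: 3/(5/2) = 6/5; row 4: 13/2 = 13/2. Minimum is 6/5 at row 3 (c leaves); pivot element 5/2.
Pivot on row 3; the z-row RHS becomes 6 − (-4)·(6/5) = 54/5.

54/5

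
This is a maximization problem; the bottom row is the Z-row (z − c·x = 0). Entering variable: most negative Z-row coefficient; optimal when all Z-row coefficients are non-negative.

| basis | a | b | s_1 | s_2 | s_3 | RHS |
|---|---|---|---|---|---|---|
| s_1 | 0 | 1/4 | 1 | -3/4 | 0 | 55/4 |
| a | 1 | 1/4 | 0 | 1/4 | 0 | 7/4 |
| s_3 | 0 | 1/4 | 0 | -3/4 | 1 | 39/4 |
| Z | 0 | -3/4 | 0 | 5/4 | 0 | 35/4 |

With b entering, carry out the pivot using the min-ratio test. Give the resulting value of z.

Ratio test on column b — row 1: (55/4)/(1/4) = 55; row 2: (7/4)/(1/4) = 7; row 3: (39/4)/(1/4) = 39. Minimum is 7 at row 2 (a leaves); pivot element 1/4.
Pivot on row 2; the Z-row RHS becomes 35/4 − (-3/4)·7 = 14.

14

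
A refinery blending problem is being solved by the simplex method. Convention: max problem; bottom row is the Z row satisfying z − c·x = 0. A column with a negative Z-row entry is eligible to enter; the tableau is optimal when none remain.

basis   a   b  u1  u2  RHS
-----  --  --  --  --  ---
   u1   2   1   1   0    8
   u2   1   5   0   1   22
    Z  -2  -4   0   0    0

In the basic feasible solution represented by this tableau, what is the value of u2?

22

u2 is basic (row 2); its value is the RHS of that row, 22.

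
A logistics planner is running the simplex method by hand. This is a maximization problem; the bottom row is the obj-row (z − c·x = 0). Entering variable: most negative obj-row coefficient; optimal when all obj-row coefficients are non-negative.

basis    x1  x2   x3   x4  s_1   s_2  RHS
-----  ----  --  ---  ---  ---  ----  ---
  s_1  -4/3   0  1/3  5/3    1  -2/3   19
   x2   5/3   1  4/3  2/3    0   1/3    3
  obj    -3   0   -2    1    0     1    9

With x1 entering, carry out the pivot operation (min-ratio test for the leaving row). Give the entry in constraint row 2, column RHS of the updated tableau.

Ratio test on column x1 — row 1: entry -4/3 ≤ 0; row 2: 3/(5/3) = 9/5. Minimum is 9/5 at row 2 (x2 leaves); pivot element 5/3.
Divide row 2 by 5/3; eliminate column x1 from the other rows.
In the new row 2, the RHS entry is the old entry divided by the pivot: 3/(5/3) = 9/5.

9/5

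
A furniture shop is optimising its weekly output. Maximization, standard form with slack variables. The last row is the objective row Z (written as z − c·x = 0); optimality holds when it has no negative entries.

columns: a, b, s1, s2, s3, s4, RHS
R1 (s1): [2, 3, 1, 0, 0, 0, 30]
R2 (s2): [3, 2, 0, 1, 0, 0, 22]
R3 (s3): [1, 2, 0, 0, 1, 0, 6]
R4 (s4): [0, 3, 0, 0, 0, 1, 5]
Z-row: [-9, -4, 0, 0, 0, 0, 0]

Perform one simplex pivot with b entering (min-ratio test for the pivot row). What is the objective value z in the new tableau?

Ratio test on column b — row 1: 30/3 = 10; row 2: 22/2 = 11; row 3: 6/2 = 3; row 4: 5/3 = 5/3. Minimum is 5/3 at row 4 (s4 leaves); pivot element 3.
Pivot on row 4; the Z-row RHS becomes 0 − (-4)·(5/3) = 20/3.

20/3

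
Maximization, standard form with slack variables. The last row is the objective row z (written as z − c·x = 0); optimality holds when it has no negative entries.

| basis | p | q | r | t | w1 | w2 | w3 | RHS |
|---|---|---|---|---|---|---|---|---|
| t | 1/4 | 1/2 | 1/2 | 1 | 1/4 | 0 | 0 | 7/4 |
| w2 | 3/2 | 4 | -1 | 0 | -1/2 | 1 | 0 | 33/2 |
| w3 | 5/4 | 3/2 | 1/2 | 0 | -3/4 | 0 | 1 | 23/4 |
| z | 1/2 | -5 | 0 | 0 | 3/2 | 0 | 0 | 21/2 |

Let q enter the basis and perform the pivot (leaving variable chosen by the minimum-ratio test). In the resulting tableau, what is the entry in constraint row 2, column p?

-1/2

Ratio test on column q — row 1: (7/4)/(1/2) = 7/2; row 2: (33/2)/4 = 33/8; row 3: (23/4)/(3/2) = 23/6. Minimum is 7/2 at row 1 (t leaves); pivot element 1/2.
Divide row 1 by 1/2; eliminate column q from the other rows.
Row 2 update in column p: 3/2 − 4·(1/2) = -1/2.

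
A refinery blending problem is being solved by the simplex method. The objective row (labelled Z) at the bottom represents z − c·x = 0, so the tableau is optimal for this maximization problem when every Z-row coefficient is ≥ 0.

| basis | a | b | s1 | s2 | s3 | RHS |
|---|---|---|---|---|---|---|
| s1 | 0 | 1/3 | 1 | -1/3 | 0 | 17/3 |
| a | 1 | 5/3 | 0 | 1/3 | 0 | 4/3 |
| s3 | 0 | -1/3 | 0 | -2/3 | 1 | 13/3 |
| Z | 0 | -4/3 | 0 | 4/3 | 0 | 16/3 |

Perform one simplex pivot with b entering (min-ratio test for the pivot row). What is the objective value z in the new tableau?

Ratio test on column b — row 1: (17/3)/(1/3) = 17; row 2: (4/3)/(5/3) = 4/5; row 3: entry -1/3 ≤ 0. Minimum is 4/5 at row 2 (a leaves); pivot element 5/3.
Pivot on row 2; the Z-row RHS becomes 16/3 − (-4/3)·(4/5) = 32/5.

32/5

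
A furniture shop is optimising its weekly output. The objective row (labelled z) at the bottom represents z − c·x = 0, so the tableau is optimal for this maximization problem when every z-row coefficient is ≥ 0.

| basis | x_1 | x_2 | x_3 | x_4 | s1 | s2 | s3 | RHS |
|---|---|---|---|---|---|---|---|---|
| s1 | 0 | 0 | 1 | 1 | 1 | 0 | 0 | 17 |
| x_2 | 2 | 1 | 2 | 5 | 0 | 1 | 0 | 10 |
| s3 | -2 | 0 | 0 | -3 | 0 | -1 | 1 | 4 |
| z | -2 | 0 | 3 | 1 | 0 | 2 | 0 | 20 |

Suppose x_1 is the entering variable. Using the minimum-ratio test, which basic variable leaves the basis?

x_2

Column x_1 entries and ratios — s1: 0 ≤ 0, skip; x_2: 10/2 = 5; s3: -2 ≤ 0, skip.
Smallest ratio is 5 in the row of x_2, so x_2 leaves.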